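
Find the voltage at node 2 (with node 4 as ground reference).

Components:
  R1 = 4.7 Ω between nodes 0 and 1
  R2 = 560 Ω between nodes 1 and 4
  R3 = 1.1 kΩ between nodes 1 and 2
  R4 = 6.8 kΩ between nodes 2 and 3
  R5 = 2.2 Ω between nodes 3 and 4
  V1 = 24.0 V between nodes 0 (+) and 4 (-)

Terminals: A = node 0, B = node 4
Nodal analysis, taking node 4 as the 0 V reference.
Source V1 fixes V_0 = 24 V.
KCL at each unknown node (sum of currents leaving = 0; resistances in Ω):
  Node 1: (V_1 - 24)/4.7 + (V_1 - 0)/560 + (V_1 - V_2)/1100 = 0
  Node 2: (V_2 - V_1)/1100 + (V_2 - V_3)/6800 = 0
  Node 3: (V_3 - V_2)/6800 + (V_3 - 0)/2.2 = 0
Collecting terms (coefficients in siemens):
  0.2155·V_1 - 0.0009091·V_2 = 5.106
  0.001056·V_2 - 0.0009091·V_1 - 0.0001471·V_3 = 0
  0.4547·V_3 - 0.0001471·V_2 = 0
Solving these 3 simultaneous equations (Gaussian elimination) gives:
  V_1 = 23.79 V, V_2 = 20.48 V, V_3 = 0.006622 V
The requested potential is V_2 = 20.48 V.

Final answer: V_2 = 20.48 V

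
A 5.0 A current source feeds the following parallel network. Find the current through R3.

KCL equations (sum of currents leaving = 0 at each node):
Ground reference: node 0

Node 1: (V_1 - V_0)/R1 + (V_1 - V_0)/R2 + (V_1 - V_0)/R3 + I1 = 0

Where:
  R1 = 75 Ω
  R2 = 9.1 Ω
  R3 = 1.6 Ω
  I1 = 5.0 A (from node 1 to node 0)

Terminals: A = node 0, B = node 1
All resistors sit directly between nodes 0 and 1, so they are in parallel and share one voltage V; the full source current 5 A splits among them.
1/R_par = 1/75 + 1/9.1 + 1/1.6 = 0.7482 S  =>  R_par = 1.336 Ω
V = I × R_par = 5 × 1.336 = 6.682 V
I_R3 = V/R3 = 6.682/1.6 = 4.177 A

Final answer: 4.177 A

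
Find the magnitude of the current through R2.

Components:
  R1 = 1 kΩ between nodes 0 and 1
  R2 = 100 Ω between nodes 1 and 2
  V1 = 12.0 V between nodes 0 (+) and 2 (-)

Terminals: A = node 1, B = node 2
Nodal analysis, taking node 2 as the 0 V reference.
Source V1 fixes V_0 = 12 V.
KCL at each unknown node (sum of currents leaving = 0; resistances in Ω):
  Node 1: (V_1 - 12)/1000 + (V_1 - 0)/100 = 0
Collecting terms: 0.011 × V_1 = 0.012  =>  V_1 = 1.091 V
I_R2 = (V_1 - V_2)/R2 = (1.091 - 0)/100 = 0.01091 A
|I_R2| = 0.01091 A

Final answer: |I_R2| = 0.01091 A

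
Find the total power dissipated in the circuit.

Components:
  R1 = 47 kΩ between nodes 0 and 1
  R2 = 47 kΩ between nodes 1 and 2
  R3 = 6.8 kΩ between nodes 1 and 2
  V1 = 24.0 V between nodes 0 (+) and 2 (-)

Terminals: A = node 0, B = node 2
Nodal analysis, taking node 2 as the 0 V reference.
Source V1 fixes V_0 = 24 V.
KCL at each unknown node (sum of currents leaving = 0; resistances in Ω):
  Node 1: (V_1 - 24)/47000 + (V_1 - 0)/47000 + (V_1 - 0)/6800 = 0
Collecting terms: 0.0001896 × V_1 = 0.0005106  =>  V_1 = 2.693 V
Power in each resistor, P = (ΔV)²/R:
  P_R1 = (24 - 2.693)²/47000 = 0.009659 W
  P_R2 = (2.693 - 0)²/47000 = 0.0001543 W
  P_R3 = (2.693 - 0)²/6800 = 0.001067 W
P_total = P_R1 + P_R2 + P_R3 = 0.01088 W

Final answer: 0.01088 W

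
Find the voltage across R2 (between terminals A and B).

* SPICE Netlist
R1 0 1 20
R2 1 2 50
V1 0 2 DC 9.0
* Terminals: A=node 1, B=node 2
R1 and R2 are in series across V1 (node 0 → node 1 → node 2), and the output A–B is taken across R2, so this is a voltage divider.
Series current: I = V1/(R1 + R2) = 9/(20 + 50) = 9/70 = 0.1286 A
V_R2 = I × R2 = V1 × R2/(R1 + R2) = 9 × 50/70 = 6.429 V

Final answer: 6.429 V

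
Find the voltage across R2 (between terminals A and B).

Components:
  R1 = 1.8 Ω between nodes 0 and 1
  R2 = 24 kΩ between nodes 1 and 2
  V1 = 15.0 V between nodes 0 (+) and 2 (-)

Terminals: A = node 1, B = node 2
R1 and R2 are in series across V1 (node 0 → node 1 → node 2), and the output A–B is taken across R2, so this is a voltage divider.
Series current: I = V1/(R1 + R2) = 15/(1.8 + 24000) = 15/24000 = 0.000625 A
V_R2 = I × R2 = V1 × R2/(R1 + R2) = 15 × 24000/24000 = 15 V

Final answer: 15 V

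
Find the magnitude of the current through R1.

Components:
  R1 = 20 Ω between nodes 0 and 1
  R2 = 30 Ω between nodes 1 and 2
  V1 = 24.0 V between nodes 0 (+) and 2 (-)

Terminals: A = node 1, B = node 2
Nodal analysis, taking node 2 as the 0 V reference.
Source V1 fixes V_0 = 24 V.
KCL at each unknown node (sum of currents leaving = 0; resistances in Ω):
  Node 1: (V_1 - 24)/20 + (V_1 - 0)/30 = 0
Collecting terms: 0.08333 × V_1 = 1.2  =>  V_1 = 14.4 V
I_R1 = (V_0 - V_1)/R1 = (24 - 14.4)/20 = 0.48 A
|I_R1| = 0.48 A

Final answer: |I_R1| = 0.48 A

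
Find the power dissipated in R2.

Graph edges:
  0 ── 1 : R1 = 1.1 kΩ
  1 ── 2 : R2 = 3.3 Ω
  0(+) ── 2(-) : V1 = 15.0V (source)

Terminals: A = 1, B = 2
Nodal analysis, taking node 2 as the 0 V reference.
Source V1 fixes V_0 = 15 V.
KCL at each unknown node (sum of currents leaving = 0; resistances in Ω):
  Node 1: (V_1 - 15)/1100 + (V_1 - 0)/3.3 = 0
Collecting terms: 0.3039 × V_1 = 0.01364  =>  V_1 = 0.04487 V
I_R2 = (V_1 - V_2)/R2 = (0.04487 - 0)/3.3 = 0.0136 A
P_R2 = I_R2² × R2 = (0.0136)² × 3.3 = 0.00061 W

Final answer: 0.00061 W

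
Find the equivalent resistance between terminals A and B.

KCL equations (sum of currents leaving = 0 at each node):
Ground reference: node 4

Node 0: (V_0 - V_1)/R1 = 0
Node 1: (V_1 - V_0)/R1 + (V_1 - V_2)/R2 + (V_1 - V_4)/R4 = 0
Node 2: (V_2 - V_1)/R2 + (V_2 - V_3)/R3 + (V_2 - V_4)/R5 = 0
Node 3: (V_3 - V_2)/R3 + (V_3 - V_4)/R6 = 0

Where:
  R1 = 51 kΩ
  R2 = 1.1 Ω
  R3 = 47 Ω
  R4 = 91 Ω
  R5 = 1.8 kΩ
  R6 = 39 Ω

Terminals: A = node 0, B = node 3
The network is not a plain series/parallel combination. Inject a 1 A test current into terminal A (node 0) and return it from terminal B (node 3); then R_eq = V_A / (1 A).
Nodal analysis, taking node 3 as the 0 V reference.
Current source I_test pushes 1 A into node 0 and draws it out of node 3.
KCL at each unknown node (sum of currents leaving = 0; resistances in Ω):
  Node 0: (V_0 - V_1)/51000 - 1 = 0
  Node 1: (V_1 - V_0)/51000 + (V_1 - V_2)/1.1 + (V_1 - V_4)/91 = 0
  Node 2: (V_2 - V_1)/1.1 + (V_2 - 0)/47 + (V_2 - V_4)/1800 = 0
  Node 4: (V_4 - V_1)/91 + (V_4 - V_2)/1800 + (V_4 - 0)/39 = 0
Collecting terms (coefficients in siemens):
  0.00001961·V_0 - 0.00001961·V_1 = 1
  0.9201·V_1 - 0.00001961·V_0 - 0.9091·V_2 - 0.01099·V_4 = 0
  0.9309·V_2 - 0.9091·V_1 - 0.0005556·V_4 = 0
  0.03719·V_4 - 0.01099·V_1 - 0.0005556·V_2 = 0
Solving these 4 simultaneous equations (Gaussian elimination) gives:
  V_0 = 51030 V, V_1 = 34.8 V, V_2 = 33.99 V, V_4 = 10.79 V
R_eq = V_0 / 1 A = 51030 Ω = 51.03 kΩ

Final answer: 51.03 kΩ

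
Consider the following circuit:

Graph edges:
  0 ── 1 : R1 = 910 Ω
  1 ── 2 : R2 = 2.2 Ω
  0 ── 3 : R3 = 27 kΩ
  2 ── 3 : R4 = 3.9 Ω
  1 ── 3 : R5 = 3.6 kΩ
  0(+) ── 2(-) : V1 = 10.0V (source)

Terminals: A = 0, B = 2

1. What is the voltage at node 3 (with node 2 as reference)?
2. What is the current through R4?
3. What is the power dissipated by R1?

Nodal analysis, taking node 2 as the 0 V reference.
Source V1 fixes V_0 = 10 V.
KCL at each unknown node (sum of currents leaving = 0; resistances in Ω):
  Node 1: (V_1 - 10)/910 + (V_1 - 0)/2.2 + (V_1 - V_3)/3600 = 0
  Node 3: (V_3 - 10)/27000 + (V_3 - 0)/3.9 + (V_3 - V_1)/3600 = 0
Collecting terms (coefficients in siemens):
  0.4559·V_1 - 0.0002778·V_3 = 0.01099
  0.2567·V_3 - 0.0002778·V_1 = 0.0003704
Determinant D = (0.4559)(0.2567) - (-0.0002778)(-0.0002778) = 0.117
V_1 = [(0.01099)(0.2567) - (-0.0002778)(0.0003704)]/D = 0.0241 V
V_3 = [(0.4559)(0.0003704) - (0.01099)(-0.0002778)]/D = 0.001469 V
Part 1:
  Read off the nodal solution: V_3 = 0.001469 V
Part 2:
  I_R4 = (V_2 - V_3)/R4 = (0 - 0.001469)/3.9 = -0.0003766 A
  Magnitude: I_R4 = 0.0003766 A
Part 3:
  I_R1 = (V_0 - V_1)/R1 = (10 - 0.0241)/910 = 0.01096 A
  P_R1 = I_R1² × R1 = (0.01096)² × 910 = 0.1094 W

Final answers:
1. V_3 = 0.001469 V
2. I_R4 = 0.0003766 A
3. P_R1 = 0.1094 W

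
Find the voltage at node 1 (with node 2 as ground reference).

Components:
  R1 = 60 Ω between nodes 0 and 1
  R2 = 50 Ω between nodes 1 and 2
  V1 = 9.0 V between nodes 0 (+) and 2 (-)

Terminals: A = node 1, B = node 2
Nodal analysis, taking node 2 as the 0 V reference.
Source V1 fixes V_0 = 9 V.
KCL at each unknown node (sum of currents leaving = 0; resistances in Ω):
  Node 1: (V_1 - 9)/60 + (V_1 - 0)/50 = 0
Collecting terms: 0.03667 × V_1 = 0.15  =>  V_1 = 4.091 V
The requested potential is V_1 = 4.091 V.

Final answer: V_1 = 4.091 V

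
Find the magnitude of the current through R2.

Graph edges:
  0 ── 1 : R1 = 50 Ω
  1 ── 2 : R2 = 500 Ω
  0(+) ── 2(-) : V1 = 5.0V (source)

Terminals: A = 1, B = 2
Nodal analysis, taking node 2 as the 0 V reference.
Source V1 fixes V_0 = 5 V.
KCL at each unknown node (sum of currents leaving = 0; resistances in Ω):
  Node 1: (V_1 - 5)/50 + (V_1 - 0)/500 = 0
Collecting terms: 0.022 × V_1 = 0.1  =>  V_1 = 4.545 V
I_R2 = (V_1 - V_2)/R2 = (4.545 - 0)/500 = 0.009091 A
|I_R2| = 0.009091 A

Final answer: |I_R2| = 0.009091 A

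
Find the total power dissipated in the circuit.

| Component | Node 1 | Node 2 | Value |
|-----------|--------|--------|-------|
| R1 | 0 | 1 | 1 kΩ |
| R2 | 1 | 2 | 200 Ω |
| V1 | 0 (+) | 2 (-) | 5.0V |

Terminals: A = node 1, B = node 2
Nodal analysis, taking node 2 as the 0 V reference.
Source V1 fixes V_0 = 5 V.
KCL at each unknown node (sum of currents leaving = 0; resistances in Ω):
  Node 1: (V_1 - 5)/1000 + (V_1 - 0)/200 = 0
Collecting terms: 0.006 × V_1 = 0.005  =>  V_1 = 0.8333 V
Power in each resistor, P = (ΔV)²/R:
  P_R1 = (5 - 0.8333)²/1000 = 0.01736 W
  P_R2 = (0.8333 - 0)²/200 = 0.003472 W
P_total = P_R1 + P_R2 = 0.02083 W

Final answer: 0.02083 W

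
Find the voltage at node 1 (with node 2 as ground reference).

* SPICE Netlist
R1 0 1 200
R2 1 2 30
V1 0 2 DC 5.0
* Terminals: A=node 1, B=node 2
Nodal analysis, taking node 2 as the 0 V reference.
Source V1 fixes V_0 = 5 V.
KCL at each unknown node (sum of currents leaving = 0; resistances in Ω):
  Node 1: (V_1 - 5)/200 + (V_1 - 0)/30 = 0
Collecting terms: 0.03833 × V_1 = 0.025  =>  V_1 = 0.6522 V
The requested potential is V_1 = 0.6522 V.

Final answer: V_1 = 0.6522 V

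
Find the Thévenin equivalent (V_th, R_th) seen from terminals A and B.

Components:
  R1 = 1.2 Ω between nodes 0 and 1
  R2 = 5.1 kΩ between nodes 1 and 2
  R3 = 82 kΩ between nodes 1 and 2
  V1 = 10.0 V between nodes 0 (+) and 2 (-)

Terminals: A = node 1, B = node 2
Step 1 — V_th is the open-circuit voltage V_A - V_B (nothing connected across the terminals).
Nodal analysis, taking node 2 as the 0 V reference.
Source V1 fixes V_0 = 10 V.
KCL at each unknown node (sum of currents leaving = 0; resistances in Ω):
  Node 1: (V_1 - 10)/1.2 + (V_1 - 0)/5100 + (V_1 - 0)/82000 = 0
Collecting terms: 0.8335 × V_1 = 8.333  =>  V_1 = 9.998 V
V_th = V_1 - V_2 = 9.998 - 0 = 9.998 V
Step 2 — R_th: zero the source — replace V1 by a short circuit (node 2 merges into node 0) — and find the resistance seen between A (node 1) and B (node 0).
Reduce the network between node 1 (A) and node 0 (B) by series/parallel combination:
  Rp1 = R1 ‖ R2 ‖ R3 (parallel, all between nodes 0 and 1) = 1/(1/1.2 + 1/5100 + 1/82000) = 1.2 Ω
R_th = 1.2 Ω

Final answer: V_th = 9.998 V, R_th = 1.2 Ω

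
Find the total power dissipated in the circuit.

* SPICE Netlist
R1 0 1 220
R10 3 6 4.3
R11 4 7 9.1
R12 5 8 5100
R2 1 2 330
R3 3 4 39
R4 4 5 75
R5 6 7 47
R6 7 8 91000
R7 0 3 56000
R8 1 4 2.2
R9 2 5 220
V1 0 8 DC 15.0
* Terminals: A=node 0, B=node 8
Nodal analysis, taking node 8 as the 0 V reference.
Source V1 fixes V_0 = 15 V.
KCL at each unknown node (sum of currents leaving = 0; resistances in Ω):
  Node 1: (V_1 - 15)/220 + (V_1 - V_2)/330 + (V_1 - V_4)/2.2 = 0
  Node 2: (V_2 - V_1)/330 + (V_2 - V_5)/220 = 0
  Node 3: (V_3 - V_4)/39 + (V_3 - 15)/56000 + (V_3 - V_6)/4.3 = 0
  Node 4: (V_4 - V_3)/39 + (V_4 - V_5)/75 + (V_4 - V_1)/2.2 + (V_4 - V_7)/9.1 = 0
  Node 5: (V_5 - V_4)/75 + (V_5 - V_2)/220 + (V_5 - 0)/5100 = 0
  Node 6: (V_6 - V_7)/47 + (V_6 - V_3)/4.3 = 0
  Node 7: (V_7 - V_6)/47 + (V_7 - 0)/91000 + (V_7 - V_4)/9.1 = 0
Collecting terms (coefficients in siemens):
  0.4621·V_1 - 0.00303·V_2 - 0.4545·V_4 = 0.06818
  0.007576·V_2 - 0.00303·V_1 - 0.004545·V_5 = 0
  0.2582·V_3 - 0.02564·V_4 - 0.2326·V_6 = 0.0002679
  0.6034·V_4 - 0.4545·V_1 - 0.02564·V_3 - 0.01333·V_5 - 0.1099·V_7 = 0
  0.01807·V_5 - 0.004545·V_2 - 0.01333·V_4 = 0
  0.2538·V_6 - 0.2326·V_3 - 0.02128·V_7 = 0
  0.1312·V_7 - 0.1099·V_4 - 0.02128·V_6 = 0
Solving these 7 simultaneous equations (Gaussian elimination) gives:
  V_1 = 14.36 V, V_2 = 14.24 V, V_3 = 14.35 V, V_4 = 14.35 V
  V_5 = 14.17 V, V_6 = 14.35 V, V_7 = 14.35 V
Power in each resistor, P = (ΔV)²/R:
  P_R1 = (15 - 14.36)²/220 = 0.001881 W
  P_R2 = (14.36 - 14.24)²/330 = 0.0000387 W
  P_R3 = (14.35 - 14.35)²/39 = 0.00000000213 W
  P_R4 = (14.35 - 14.17)²/75 = 0.0004449 W
  P_R5 = (14.35 - 14.35)²/47 = 0.00000001694 W
  P_R6 = (14.35 - 0)²/91000 = 0.002263 W
  P_R7 = (15 - 14.35)²/56000 = 0.000007528 W
  P_R8 = (14.36 - 14.35)²/2.2 = 0.00001466 W
  P_R9 = (14.24 - 14.17)²/220 = 0.0000258 W
  P_R10 = (14.35 - 14.35)²/4.3 = 0.00000000155 W
  P_R11 = (14.35 - 14.35)²/9.1 = 0.0000001751 W
  P_R12 = (14.17 - 0)²/5100 = 0.03936 W
P_total = P_R1 + P_R2 + P_R3 + P_R4 + P_R5 + P_R6 + P_R7 + P_R8 + P_R9 + P_R10 + P_R11 + P_R12 = 0.04404 W

Final answer: 0.04404 W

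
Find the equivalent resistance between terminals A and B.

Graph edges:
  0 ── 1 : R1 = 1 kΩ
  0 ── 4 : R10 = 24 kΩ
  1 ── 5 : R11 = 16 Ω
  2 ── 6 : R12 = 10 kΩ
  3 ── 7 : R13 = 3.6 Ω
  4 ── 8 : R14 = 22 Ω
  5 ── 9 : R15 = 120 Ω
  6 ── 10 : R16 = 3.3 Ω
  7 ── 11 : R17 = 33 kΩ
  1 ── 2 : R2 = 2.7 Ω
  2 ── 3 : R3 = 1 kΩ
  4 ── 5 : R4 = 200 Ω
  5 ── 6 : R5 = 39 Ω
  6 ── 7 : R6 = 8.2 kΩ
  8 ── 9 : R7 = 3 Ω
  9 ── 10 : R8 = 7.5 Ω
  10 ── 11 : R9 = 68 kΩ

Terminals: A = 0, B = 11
The network is not a plain series/parallel combination. Inject a 1 A test current into terminal A (node 0) and return it from terminal B (node 11); then R_eq = V_A / (1 A).
Nodal analysis, taking node 11 as the 0 V reference.
Current source I_test pushes 1 A into node 0 and draws it out of node 11.
KCL at each unknown node (sum of currents leaving = 0; resistances in Ω):
  Node 0: (V_0 - V_1)/1000 + (V_0 - V_4)/24000 - 1 = 0
  Node 1: (V_1 - V_0)/1000 + (V_1 - V_2)/2.7 + (V_1 - V_5)/16 = 0
  Node 2: (V_2 - V_1)/2.7 + (V_2 - V_3)/1000 + (V_2 - V_6)/10000 = 0
  Node 3: (V_3 - V_2)/1000 + (V_3 - V_7)/3.6 = 0
  Node 4: (V_4 - V_0)/24000 + (V_4 - V_5)/200 + (V_4 - V_8)/22 = 0
  Node 5: (V_5 - V_1)/16 + (V_5 - V_4)/200 + (V_5 - V_6)/39 + (V_5 - V_9)/120 = 0
  Node 6: (V_6 - V_2)/10000 + (V_6 - V_5)/39 + (V_6 - V_7)/8200 + (V_6 - V_10)/3.3 = 0
  Node 7: (V_7 - V_3)/3.6 + (V_7 - V_6)/8200 + (V_7 - 0)/33000 = 0
  Node 8: (V_8 - V_4)/22 + (V_8 - V_9)/3 = 0
  Node 9: (V_9 - V_5)/120 + (V_9 - V_8)/3 + (V_9 - V_10)/7.5 = 0
  Node 10: (V_10 - V_6)/3.3 + (V_10 - V_9)/7.5 + (V_10 - 0)/68000 = 0
Collecting terms (coefficients in siemens):
  0.001042·V_0 - 0.001·V_1 - 0.00004167·V_4 = 1
  0.4339·V_1 - 0.001·V_0 - 0.3704·V_2 - 0.0625·V_5 = 0
  0.3715·V_2 - 0.3704·V_1 - 0.001·V_3 - 0.0001·V_6 = 0
  0.2788·V_3 - 0.001·V_2 - 0.2778·V_7 = 0
  0.0505·V_4 - 0.00004167·V_0 - 0.005·V_5 - 0.04545·V_8 = 0
  0.1015·V_5 - 0.0625·V_1 - 0.005·V_4 - 0.02564·V_6 - 0.008333·V_9 = 0
  0.3289·V_6 - 0.0001·V_2 - 0.02564·V_5 - 0.000122·V_7 - 0.303·V_10 = 0
  0.2779·V_7 - 0.2778·V_3 - 0.000122·V_6 = 0
  0.3788·V_8 - 0.04545·V_4 - 0.3333·V_9 = 0
  0.475·V_9 - 0.008333·V_5 - 0.3333·V_8 - 0.1333·V_10 = 0
  0.4364·V_10 - 0.303·V_6 - 0.1333·V_9 = 0
Solving these 11 simultaneous equations (Gaussian elimination) gives:
  V_0 = 23590 V, V_1 = 22630 V, V_2 = 22630 V, V_3 = 22030 V
  V_4 = 22610 V, V_5 = 22620 V, V_6 = 22610 V, V_7 = 22030 V
  V_8 = 22610 V, V_9 = 22610 V, V_10 = 22610 V
R_eq = V_0 / 1 A = 23590 Ω = 23.59 kΩ

Final answer: 23.59 kΩ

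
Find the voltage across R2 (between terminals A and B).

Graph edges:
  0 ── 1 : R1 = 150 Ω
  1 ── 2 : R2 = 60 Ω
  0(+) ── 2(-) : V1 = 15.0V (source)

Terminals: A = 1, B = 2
R1 and R2 are in series across V1 (node 0 → node 1 → node 2), and the output A–B is taken across R2, so this is a voltage divider.
Series current: I = V1/(R1 + R2) = 15/(150 + 60) = 15/210 = 0.07143 A
V_R2 = I × R2 = V1 × R2/(R1 + R2) = 15 × 60/210 = 4.286 V

Final answer: 4.286 V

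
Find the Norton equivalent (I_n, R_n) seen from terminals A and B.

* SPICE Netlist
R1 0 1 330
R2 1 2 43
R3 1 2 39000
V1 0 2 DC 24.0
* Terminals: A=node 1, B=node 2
Find the Thévenin equivalent first; then I_n = V_th/R_th and R_n = R_th.
Step 1 — V_th is the open-circuit voltage V_A - V_B (nothing connected across the terminals).
Nodal analysis, taking node 2 as the 0 V reference.
Source V1 fixes V_0 = 24 V.
KCL at each unknown node (sum of currents leaving = 0; resistances in Ω):
  Node 1: (V_1 - 24)/330 + (V_1 - 0)/43 + (V_1 - 0)/39000 = 0
Collecting terms: 0.02631 × V_1 = 0.07273  =>  V_1 = 2.764 V
V_th = V_1 - V_2 = 2.764 - 0 = 2.764 V
Step 2 — R_th: zero the source — replace V1 by a short circuit (node 2 merges into node 0) — and find the resistance seen between A (node 1) and B (node 0).
Reduce the network between node 1 (A) and node 0 (B) by series/parallel combination:
  Rp1 = R1 ‖ R2 ‖ R3 (parallel, all between nodes 0 and 1) = 1/(1/330 + 1/43 + 1/39000) = 38.01 Ω
R_th = 38.01 Ω
I_n = V_th/R_th = 2.764/38.01 = 0.07273 A, and R_n = R_th = 38.01 Ω

Final answer: I_n = 0.07273 A, R_n = 38.01 Ω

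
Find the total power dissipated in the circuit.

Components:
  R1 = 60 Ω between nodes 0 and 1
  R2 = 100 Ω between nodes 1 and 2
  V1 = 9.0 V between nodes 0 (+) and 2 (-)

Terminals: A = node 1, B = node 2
Nodal analysis, taking node 2 as the 0 V reference.
Source V1 fixes V_0 = 9 V.
KCL at each unknown node (sum of currents leaving = 0; resistances in Ω):
  Node 1: (V_1 - 9)/60 + (V_1 - 0)/100 = 0
Collecting terms: 0.02667 × V_1 = 0.15  =>  V_1 = 5.625 V
Power in each resistor, P = (ΔV)²/R:
  P_R1 = (9 - 5.625)²/60 = 0.1898 W
  P_R2 = (5.625 - 0)²/100 = 0.3164 W
P_total = P_R1 + P_R2 = 0.5062 W

Final answer: 0.5062 W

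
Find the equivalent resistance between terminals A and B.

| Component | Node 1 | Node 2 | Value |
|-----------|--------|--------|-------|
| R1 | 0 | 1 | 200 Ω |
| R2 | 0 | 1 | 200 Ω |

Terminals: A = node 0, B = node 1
Reduce the network between node 0 (A) and node 1 (B) by series/parallel combination:
  Rp1 = R1 ‖ R2 (parallel, both between nodes 0 and 1) = 1/(1/200 + 1/200) = 100 Ω
R_eq = 100 Ω

Final answer: 100 Ω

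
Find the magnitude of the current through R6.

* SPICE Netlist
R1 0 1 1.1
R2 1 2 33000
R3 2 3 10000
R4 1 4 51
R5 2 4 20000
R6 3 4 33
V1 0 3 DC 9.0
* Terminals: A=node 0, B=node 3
Nodal analysis, taking node 3 as the 0 V reference.
Source V1 fixes V_0 = 9 V.
KCL at each unknown node (sum of currents leaving = 0; resistances in Ω):
  Node 1: (V_1 - 9)/1.1 + (V_1 - V_2)/33000 + (V_1 - V_4)/51 = 0
  Node 2: (V_2 - V_1)/33000 + (V_2 - 0)/10000 + (V_2 - V_4)/20000 = 0
  Node 4: (V_4 - V_1)/51 + (V_4 - V_2)/20000 + (V_4 - 0)/33 = 0
Collecting terms (coefficients in siemens):
  0.9287·V_1 - 0.0000303·V_2 - 0.01961·V_4 = 8.182
  0.0001803·V_2 - 0.0000303·V_1 - 0.00005·V_4 = 0
  0.04996·V_4 - 0.01961·V_1 - 0.00005·V_2 = 0
Solving these 3 simultaneous equations (Gaussian elimination) gives:
  V_1 = 8.883 V, V_2 = 2.461 V, V_4 = 3.489 V
I_R6 = (V_3 - V_4)/R6 = (0 - 3.489)/33 = -0.1057 A
|I_R6| = 0.1057 A

Final answer: |I_R6| = 0.1057 A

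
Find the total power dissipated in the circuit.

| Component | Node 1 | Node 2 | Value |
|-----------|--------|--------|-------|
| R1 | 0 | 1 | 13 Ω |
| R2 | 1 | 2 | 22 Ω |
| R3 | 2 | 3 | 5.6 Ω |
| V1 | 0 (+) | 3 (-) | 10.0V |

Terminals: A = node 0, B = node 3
Nodal analysis, taking node 3 as the 0 V reference.
Source V1 fixes V_0 = 10 V.
KCL at each unknown node (sum of currents leaving = 0; resistances in Ω):
  Node 1: (V_1 - 10)/13 + (V_1 - V_2)/22 = 0
  Node 2: (V_2 - V_1)/22 + (V_2 - 0)/5.6 = 0
Collecting terms (coefficients in siemens):
  0.1224·V_1 - 0.04545·V_2 = 0.7692
  0.224·V_2 - 0.04545·V_1 = 0
Determinant D = (0.1224)(0.224) - (-0.04545)(-0.04545) = 0.02535
V_1 = [(0.7692)(0.224) - (-0.04545)(0)]/D = 6.798 V
V_2 = [(0.1224)(0) - (0.7692)(-0.04545)]/D = 1.379 V
Power in each resistor, P = (ΔV)²/R:
  P_R1 = (10 - 6.798)²/13 = 0.7887 W
  P_R2 = (6.798 - 1.379)²/22 = 1.335 W
  P_R3 = (1.379 - 0)²/5.6 = 0.3397 W
P_total = P_R1 + P_R2 + P_R3 = 2.463 W

Final answer: 2.463 W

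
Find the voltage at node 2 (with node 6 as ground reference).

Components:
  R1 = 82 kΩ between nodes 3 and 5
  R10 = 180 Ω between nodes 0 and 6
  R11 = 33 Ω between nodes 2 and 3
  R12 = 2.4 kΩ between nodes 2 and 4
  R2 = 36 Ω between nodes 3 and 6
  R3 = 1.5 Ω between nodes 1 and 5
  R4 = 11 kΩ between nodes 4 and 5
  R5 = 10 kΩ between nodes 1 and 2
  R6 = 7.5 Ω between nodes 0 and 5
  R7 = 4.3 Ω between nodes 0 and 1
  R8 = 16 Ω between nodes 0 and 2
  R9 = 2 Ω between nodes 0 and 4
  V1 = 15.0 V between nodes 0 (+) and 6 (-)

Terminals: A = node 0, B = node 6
Nodal analysis, taking node 6 as the 0 V reference.
Source V1 fixes V_0 = 15 V.
KCL at each unknown node (sum of currents leaving = 0; resistances in Ω):
  Node 1: (V_1 - V_5)/1.5 + (V_1 - V_2)/10000 + (V_1 - 15)/4.3 = 0
  Node 2: (V_2 - V_1)/10000 + (V_2 - 15)/16 + (V_2 - V_3)/33 + (V_2 - V_4)/2400 = 0
  Node 3: (V_3 - V_5)/82000 + (V_3 - 0)/36 + (V_3 - V_2)/33 = 0
  Node 4: (V_4 - V_5)/11000 + (V_4 - 15)/2 + (V_4 - V_2)/2400 = 0
  Node 5: (V_5 - V_3)/82000 + (V_5 - V_1)/1.5 + (V_5 - V_4)/11000 + (V_5 - 15)/7.5 = 0
Collecting terms (coefficients in siemens):
  0.8993·V_1 - 0.0001·V_2 - 0.6667·V_5 = 3.488
  0.09332·V_2 - 0.0001·V_1 - 0.0303·V_3 - 0.0004167·V_4 = 0.9375
  0.05809·V_3 - 0.0303·V_2 - 0.0000122·V_5 = 0
  0.5005·V_4 - 0.0004167·V_2 - 0.00009091·V_5 = 7.5
  0.8001·V_5 - 0.6667·V_1 - 0.0000122·V_3 - 0.00009091·V_4 = 2
Solving these 5 simultaneous equations (Gaussian elimination) gives:
  V_1 = 15 V, V_2 = 12.2 V, V_3 = 6.365 V, V_4 = 15 V
  V_5 = 15 V
The requested potential is V_2 = 12.2 V.

Final answer: V_2 = 12.2 V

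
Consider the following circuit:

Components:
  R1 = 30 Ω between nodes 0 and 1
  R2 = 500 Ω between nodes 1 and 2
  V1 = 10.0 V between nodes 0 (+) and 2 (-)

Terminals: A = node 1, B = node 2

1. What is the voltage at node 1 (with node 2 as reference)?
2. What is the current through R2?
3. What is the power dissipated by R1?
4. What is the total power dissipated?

Nodal analysis, taking node 2 as the 0 V reference.
Source V1 fixes V_0 = 10 V.
KCL at each unknown node (sum of currents leaving = 0; resistances in Ω):
  Node 1: (V_1 - 10)/30 + (V_1 - 0)/500 = 0
Collecting terms: 0.03533 × V_1 = 0.3333  =>  V_1 = 9.434 V
Part 1:
  Read off the nodal solution: V_1 = 9.434 V
Part 2:
  I_R2 = (V_1 - V_2)/R2 = (9.434 - 0)/500 = 0.01887 A
  Magnitude: I_R2 = 0.01887 A
Part 3:
  I_R1 = (V_0 - V_1)/R1 = (10 - 9.434)/30 = 0.01887 A
  P_R1 = I_R1² × R1 = (0.01887)² × 30 = 0.01068 W
Part 4:
  Power in each resistor, P = (ΔV)²/R:
    P_R1 = (10 - 9.434)²/30 = 0.01068 W
    P_R2 = (9.434 - 0)²/500 = 0.178 W
  P_total = P_R1 + P_R2 = 0.1887 W

Final answers:
1. V_1 = 9.434 V
2. I_R2 = 0.01887 A
3. P_R1 = 0.01068 W
4. P_total = 0.1887 W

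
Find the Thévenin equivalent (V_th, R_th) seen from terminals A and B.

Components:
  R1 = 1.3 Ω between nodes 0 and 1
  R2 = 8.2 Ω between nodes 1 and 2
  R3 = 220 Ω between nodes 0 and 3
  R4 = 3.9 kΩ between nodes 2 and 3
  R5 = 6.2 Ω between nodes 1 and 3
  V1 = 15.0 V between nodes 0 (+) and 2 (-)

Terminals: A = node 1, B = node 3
Step 1 — V_th is the open-circuit voltage V_A - V_B (nothing connected across the terminals).
Nodal analysis, taking node 2 as the 0 V reference.
Source V1 fixes V_0 = 15 V.
KCL at each unknown node (sum of currents leaving = 0; resistances in Ω):
  Node 1: (V_1 - 15)/1.3 + (V_1 - 0)/8.2 + (V_1 - V_3)/6.2 = 0
  Node 3: (V_3 - 15)/220 + (V_3 - 0)/3900 + (V_3 - V_1)/6.2 = 0
Collecting terms (coefficients in siemens):
  1.052·V_1 - 0.1613·V_3 = 11.54
  0.1661·V_3 - 0.1613·V_1 = 0.06818
Determinant D = (1.052)(0.1661) - (-0.1613)(-0.1613) = 0.1488
V_1 = [(11.54)(0.1661) - (-0.1613)(0.06818)]/D = 12.95 V
V_3 = [(1.052)(0.06818) - (11.54)(-0.1613)]/D = 12.99 V
V_th = V_1 - V_3 = 12.95 - 12.99 = -0.036 V
Step 2 — R_th: zero the source — replace V1 by a short circuit (node 2 merges into node 0) — and find the resistance seen between A (node 1) and B (node 3).
Reduce the network between node 1 (A) and node 3 (B) by series/parallel combination:
  Rp1 = R1 ‖ R2 (parallel, both between nodes 0 and 1) = 1/(1/1.3 + 1/8.2) = 1.122 Ω
  Rp2 = R3 ‖ R4 (parallel, both between nodes 0 and 3) = 1/(1/220 + 1/3900) = 208.3 Ω
  Rs1 = Rp1 + Rp2 (series, joined only at node 0) = 1.122 + 208.3 = 209.4 Ω
  Rp3 = R5 ‖ Rs1 (parallel, both between nodes 1 and 3) = 1/(1/6.2 + 1/209.4) = 6.022 Ω
R_th = 6.022 Ω

Final answer: V_th = -0.036 V, R_th = 6.022 Ω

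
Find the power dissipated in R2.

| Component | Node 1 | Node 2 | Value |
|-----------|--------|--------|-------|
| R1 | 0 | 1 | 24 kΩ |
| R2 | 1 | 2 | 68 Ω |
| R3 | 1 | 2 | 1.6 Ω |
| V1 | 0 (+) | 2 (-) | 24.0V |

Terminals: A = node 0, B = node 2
Nodal analysis, taking node 2 as the 0 V reference.
Source V1 fixes V_0 = 24 V.
KCL at each unknown node (sum of currents leaving = 0; resistances in Ω):
  Node 1: (V_1 - 24)/24000 + (V_1 - 0)/68 + (V_1 - 0)/1.6 = 0
Collecting terms: 0.6397 × V_1 = 0.001  =>  V_1 = 0.001563 V
I_R2 = (V_1 - V_2)/R2 = (0.001563 - 0)/68 = 0.00002299 A
P_R2 = I_R2² × R2 = (0.00002299)² × 68 = 0.00000003593 W

Final answer: 3.593e-08 W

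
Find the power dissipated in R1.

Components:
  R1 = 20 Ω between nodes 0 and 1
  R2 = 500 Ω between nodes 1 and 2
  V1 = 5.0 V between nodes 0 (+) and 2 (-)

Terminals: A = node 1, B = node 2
Nodal analysis, taking node 2 as the 0 V reference.
Source V1 fixes V_0 = 5 V.
KCL at each unknown node (sum of currents leaving = 0; resistances in Ω):
  Node 1: (V_1 - 5)/20 + (V_1 - 0)/500 = 0
Collecting terms: 0.052 × V_1 = 0.25  =>  V_1 = 4.808 V
I_R1 = (V_0 - V_1)/R1 = (5 - 4.808)/20 = 0.009615 A
P_R1 = I_R1² × R1 = (0.009615)² × 20 = 0.001849 W

Final answer: 0.001849 W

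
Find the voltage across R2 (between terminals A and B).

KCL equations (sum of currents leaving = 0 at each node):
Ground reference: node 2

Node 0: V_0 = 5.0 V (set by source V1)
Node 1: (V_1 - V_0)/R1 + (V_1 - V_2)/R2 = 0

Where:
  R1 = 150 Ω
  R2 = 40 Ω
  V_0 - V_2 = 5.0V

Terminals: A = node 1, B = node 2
R1 and R2 are in series across V1 (node 0 → node 1 → node 2), and the output A–B is taken across R2, so this is a voltage divider.
Series current: I = V1/(R1 + R2) = 5/(150 + 40) = 5/190 = 0.02632 A
V_R2 = I × R2 = V1 × R2/(R1 + R2) = 5 × 40/190 = 1.053 V

Final answer: 1.053 V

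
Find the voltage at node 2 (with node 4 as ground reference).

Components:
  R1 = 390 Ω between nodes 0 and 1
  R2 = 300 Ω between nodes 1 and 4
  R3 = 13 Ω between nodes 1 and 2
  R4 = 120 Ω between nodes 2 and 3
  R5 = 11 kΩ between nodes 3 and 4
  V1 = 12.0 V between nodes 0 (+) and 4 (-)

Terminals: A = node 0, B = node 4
Nodal analysis, taking node 4 as the 0 V reference.
Source V1 fixes V_0 = 12 V.
KCL at each unknown node (sum of currents leaving = 0; resistances in Ω):
  Node 1: (V_1 - 12)/390 + (V_1 - 0)/300 + (V_1 - V_2)/13 = 0
  Node 2: (V_2 - V_1)/13 + (V_2 - V_3)/120 = 0
  Node 3: (V_3 - V_2)/120 + (V_3 - 0)/11000 = 0
Collecting terms (coefficients in siemens):
  0.08282·V_1 - 0.07692·V_2 = 0.03077
  0.08526·V_2 - 0.07692·V_1 - 0.008333·V_3 = 0
  0.008424·V_3 - 0.008333·V_2 = 0
Solving these 3 simultaneous equations (Gaussian elimination) gives:
  V_1 = 5.139 V, V_2 = 5.133 V, V_3 = 5.078 V
The requested potential is V_2 = 5.133 V.

Final answer: V_2 = 5.133 V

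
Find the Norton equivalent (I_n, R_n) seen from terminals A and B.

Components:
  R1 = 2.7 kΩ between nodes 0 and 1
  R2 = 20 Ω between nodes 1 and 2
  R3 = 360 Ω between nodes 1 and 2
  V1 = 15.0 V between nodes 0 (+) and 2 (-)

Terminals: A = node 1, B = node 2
Find the Thévenin equivalent first; then I_n = V_th/R_th and R_n = R_th.
Step 1 — V_th is the open-circuit voltage V_A - V_B (nothing connected across the terminals).
Nodal analysis, taking node 2 as the 0 V reference.
Source V1 fixes V_0 = 15 V.
KCL at each unknown node (sum of currents leaving = 0; resistances in Ω):
  Node 1: (V_1 - 15)/2700 + (V_1 - 0)/20 + (V_1 - 0)/360 = 0
Collecting terms: 0.05315 × V_1 = 0.005556  =>  V_1 = 0.1045 V
V_th = V_1 - V_2 = 0.1045 - 0 = 0.1045 V
Step 2 — R_th: zero the source — replace V1 by a short circuit (node 2 merges into node 0) — and find the resistance seen between A (node 1) and B (node 0).
Reduce the network between node 1 (A) and node 0 (B) by series/parallel combination:
  Rp1 = R1 ‖ R2 ‖ R3 (parallel, all between nodes 0 and 1) = 1/(1/2700 + 1/20 + 1/360) = 18.82 Ω
R_th = 18.82 Ω
I_n = V_th/R_th = 0.1045/18.82 = 0.005556 A, and R_n = R_th = 18.82 Ω

Final answer: I_n = 0.005556 A, R_n = 18.82 Ω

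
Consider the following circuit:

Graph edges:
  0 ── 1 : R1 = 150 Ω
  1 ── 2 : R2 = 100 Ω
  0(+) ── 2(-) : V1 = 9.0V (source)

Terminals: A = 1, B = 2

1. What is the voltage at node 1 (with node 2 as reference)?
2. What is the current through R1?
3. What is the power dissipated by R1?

Nodal analysis, taking node 2 as the 0 V reference.
Source V1 fixes V_0 = 9 V.
KCL at each unknown node (sum of currents leaving = 0; resistances in Ω):
  Node 1: (V_1 - 9)/150 + (V_1 - 0)/100 = 0
Collecting terms: 0.01667 × V_1 = 0.06  =>  V_1 = 3.6 V
Part 1:
  Read off the nodal solution: V_1 = 3.6 V
Part 2:
  I_R1 = (V_0 - V_1)/R1 = (9 - 3.6)/150 = 0.036 A
  Magnitude: I_R1 = 0.036 A
Part 3:
  I_R1 = (V_0 - V_1)/R1 = (9 - 3.6)/150 = 0.036 A
  P_R1 = I_R1² × R1 = (0.036)² × 150 = 0.1944 W

Final answers:
1. V_1 = 3.6 V
2. I_R1 = 0.036 A
3. P_R1 = 0.1944 W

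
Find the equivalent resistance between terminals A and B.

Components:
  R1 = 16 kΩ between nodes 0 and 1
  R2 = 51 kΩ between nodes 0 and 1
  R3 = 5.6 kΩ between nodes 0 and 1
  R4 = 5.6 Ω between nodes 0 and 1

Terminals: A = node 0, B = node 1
Reduce the network between node 0 (A) and node 1 (B) by series/parallel combination:
  Rp1 = R1 ‖ R2 ‖ R3 ‖ R4 (parallel, all between nodes 0 and 1) = 1/(1/16000 + 1/51000 + 1/5600 + 1/5.6) = 5.592 Ω
R_eq = 5.592 Ω

Final answer: 5.592 Ω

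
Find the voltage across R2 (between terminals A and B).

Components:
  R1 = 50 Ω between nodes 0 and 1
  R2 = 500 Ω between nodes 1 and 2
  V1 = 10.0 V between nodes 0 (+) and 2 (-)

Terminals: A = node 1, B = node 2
R1 and R2 are in series across V1 (node 0 → node 1 → node 2), and the output A–B is taken across R2, so this is a voltage divider.
Series current: I = V1/(R1 + R2) = 10/(50 + 500) = 10/550 = 0.01818 A
V_R2 = I × R2 = V1 × R2/(R1 + R2) = 10 × 500/550 = 9.091 V

Final answer: 9.091 V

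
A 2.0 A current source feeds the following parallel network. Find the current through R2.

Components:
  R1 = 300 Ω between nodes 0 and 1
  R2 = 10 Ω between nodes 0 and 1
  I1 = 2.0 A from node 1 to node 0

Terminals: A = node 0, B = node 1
All resistors sit directly between nodes 0 and 1, so they are in parallel and share one voltage V; the full source current 2 A splits among them.
1/R_par = 1/300 + 1/10 = 0.1033 S  =>  R_par = 9.677 Ω
V = I × R_par = 2 × 9.677 = 19.35 V
I_R2 = V/R2 = 19.35/10 = 1.935 A

Final answer: 1.935 A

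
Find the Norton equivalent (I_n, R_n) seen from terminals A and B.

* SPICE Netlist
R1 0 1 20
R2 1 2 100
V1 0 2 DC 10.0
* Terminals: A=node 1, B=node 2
Find the Thévenin equivalent first; then I_n = V_th/R_th and R_n = R_th.
Step 1 — V_th is the open-circuit voltage V_A - V_B (nothing connected across the terminals).
Nodal analysis, taking node 2 as the 0 V reference.
Source V1 fixes V_0 = 10 V.
KCL at each unknown node (sum of currents leaving = 0; resistances in Ω):
  Node 1: (V_1 - 10)/20 + (V_1 - 0)/100 = 0
Collecting terms: 0.06 × V_1 = 0.5  =>  V_1 = 8.333 V
V_th = V_1 - V_2 = 8.333 - 0 = 8.333 V
Step 2 — R_th: zero the source — replace V1 by a short circuit (node 2 merges into node 0) — and find the resistance seen between A (node 1) and B (node 0).
Reduce the network between node 1 (A) and node 0 (B) by series/parallel combination:
  Rp1 = R1 ‖ R2 (parallel, both between nodes 0 and 1) = 1/(1/20 + 1/100) = 16.67 Ω
R_th = 16.67 Ω
I_n = V_th/R_th = 8.333/16.67 = 0.5 A, and R_n = R_th = 16.67 Ω

Final answer: I_n = 0.5 A, R_n = 16.67 Ω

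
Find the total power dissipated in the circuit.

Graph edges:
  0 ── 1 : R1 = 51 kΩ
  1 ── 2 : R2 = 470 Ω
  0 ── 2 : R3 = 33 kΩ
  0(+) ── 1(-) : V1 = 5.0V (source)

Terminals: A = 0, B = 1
Nodal analysis, taking node 1 as the 0 V reference.
Source V1 fixes V_0 = 5 V.
KCL at each unknown node (sum of currents leaving = 0; resistances in Ω):
  Node 2: (V_2 - 0)/470 + (V_2 - 5)/33000 = 0
Collecting terms: 0.002158 × V_2 = 0.0001515  =>  V_2 = 0.07021 V
Power in each resistor, P = (ΔV)²/R:
  P_R1 = (5 - 0)²/51000 = 0.0004902 W
  P_R2 = (0 - 0.07021)²/470 = 0.00001049 W
  P_R3 = (5 - 0.07021)²/33000 = 0.0007364 W
P_total = P_R1 + P_R2 + P_R3 = 0.001237 W

Final answer: 0.001237 W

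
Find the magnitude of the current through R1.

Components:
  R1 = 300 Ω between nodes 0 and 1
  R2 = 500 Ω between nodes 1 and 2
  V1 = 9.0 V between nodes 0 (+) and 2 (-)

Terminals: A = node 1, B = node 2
Nodal analysis, taking node 2 as the 0 V reference.
Source V1 fixes V_0 = 9 V.
KCL at each unknown node (sum of currents leaving = 0; resistances in Ω):
  Node 1: (V_1 - 9)/300 + (V_1 - 0)/500 = 0
Collecting terms: 0.005333 × V_1 = 0.03  =>  V_1 = 5.625 V
I_R1 = (V_0 - V_1)/R1 = (9 - 5.625)/300 = 0.01125 A
|I_R1| = 0.01125 A

Final answer: |I_R1| = 0.01125 A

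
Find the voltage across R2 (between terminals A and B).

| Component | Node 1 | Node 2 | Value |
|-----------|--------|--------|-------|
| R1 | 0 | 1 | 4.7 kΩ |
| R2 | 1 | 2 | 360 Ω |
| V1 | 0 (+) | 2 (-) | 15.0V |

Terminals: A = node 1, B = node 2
R1 and R2 are in series across V1 (node 0 → node 1 → node 2), and the output A–B is taken across R2, so this is a voltage divider.
Series current: I = V1/(R1 + R2) = 15/(4700 + 360) = 15/5060 = 0.002964 A
V_R2 = I × R2 = V1 × R2/(R1 + R2) = 15 × 360/5060 = 1.067 V

Final answer: 1.067 V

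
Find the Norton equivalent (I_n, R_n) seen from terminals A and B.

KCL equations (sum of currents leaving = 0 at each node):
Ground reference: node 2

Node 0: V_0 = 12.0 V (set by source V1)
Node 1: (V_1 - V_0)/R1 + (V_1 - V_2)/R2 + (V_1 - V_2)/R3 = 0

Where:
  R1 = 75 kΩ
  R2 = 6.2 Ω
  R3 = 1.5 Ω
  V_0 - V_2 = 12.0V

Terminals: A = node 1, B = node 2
Find the Thévenin equivalent first; then I_n = V_th/R_th and R_n = R_th.
Step 1 — V_th is the open-circuit voltage V_A - V_B (nothing connected across the terminals).
Nodal analysis, taking node 2 as the 0 V reference.
Source V1 fixes V_0 = 12 V.
KCL at each unknown node (sum of currents leaving = 0; resistances in Ω):
  Node 1: (V_1 - 12)/75000 + (V_1 - 0)/6.2 + (V_1 - 0)/1.5 = 0
Collecting terms: 0.828 × V_1 = 0.00016  =>  V_1 = 0.0001932 V
V_th = V_1 - V_2 = 0.0001932 - 0 = 0.0001932 V
Step 2 — R_th: zero the source — replace V1 by a short circuit (node 2 merges into node 0) — and find the resistance seen between A (node 1) and B (node 0).
Reduce the network between node 1 (A) and node 0 (B) by series/parallel combination:
  Rp1 = R1 ‖ R2 ‖ R3 (parallel, all between nodes 0 and 1) = 1/(1/75000 + 1/6.2 + 1/1.5) = 1.208 Ω
R_th = 1.208 Ω
I_n = V_th/R_th = 0.0001932/1.208 = 0.00016 A, and R_n = R_th = 1.208 Ω

Final answer: I_n = 0.00016 A, R_n = 1.208 Ω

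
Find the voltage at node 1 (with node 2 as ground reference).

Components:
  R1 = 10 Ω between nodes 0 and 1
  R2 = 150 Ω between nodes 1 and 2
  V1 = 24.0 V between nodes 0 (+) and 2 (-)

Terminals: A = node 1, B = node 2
Nodal analysis, taking node 2 as the 0 V reference.
Source V1 fixes V_0 = 24 V.
KCL at each unknown node (sum of currents leaving = 0; resistances in Ω):
  Node 1: (V_1 - 24)/10 + (V_1 - 0)/150 = 0
Collecting terms: 0.1067 × V_1 = 2.4  =>  V_1 = 22.5 V
The requested potential is V_1 = 22.5 V.

Final answer: V_1 = 22.5 V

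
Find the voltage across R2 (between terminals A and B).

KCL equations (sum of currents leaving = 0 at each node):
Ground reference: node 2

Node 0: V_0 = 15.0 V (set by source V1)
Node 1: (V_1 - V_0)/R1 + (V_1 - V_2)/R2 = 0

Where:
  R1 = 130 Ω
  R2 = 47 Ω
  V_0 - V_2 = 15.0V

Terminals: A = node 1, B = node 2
R1 and R2 are in series across V1 (node 0 → node 1 → node 2), and the output A–B is taken across R2, so this is a voltage divider.
Series current: I = V1/(R1 + R2) = 15/(130 + 47) = 15/177 = 0.08475 A
V_R2 = I × R2 = V1 × R2/(R1 + R2) = 15 × 47/177 = 3.983 V

Final answer: 3.983 V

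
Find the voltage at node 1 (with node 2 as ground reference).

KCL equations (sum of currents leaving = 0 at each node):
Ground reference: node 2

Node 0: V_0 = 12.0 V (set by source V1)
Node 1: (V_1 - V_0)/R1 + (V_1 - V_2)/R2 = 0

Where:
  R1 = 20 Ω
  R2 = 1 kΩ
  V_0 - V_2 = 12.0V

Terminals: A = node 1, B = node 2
Nodal analysis, taking node 2 as the 0 V reference.
Source V1 fixes V_0 = 12 V.
KCL at each unknown node (sum of currents leaving = 0; resistances in Ω):
  Node 1: (V_1 - 12)/20 + (V_1 - 0)/1000 = 0
Collecting terms: 0.051 × V_1 = 0.6  =>  V_1 = 11.76 V
The requested potential is V_1 = 11.76 V.

Final answer: V_1 = 11.76 V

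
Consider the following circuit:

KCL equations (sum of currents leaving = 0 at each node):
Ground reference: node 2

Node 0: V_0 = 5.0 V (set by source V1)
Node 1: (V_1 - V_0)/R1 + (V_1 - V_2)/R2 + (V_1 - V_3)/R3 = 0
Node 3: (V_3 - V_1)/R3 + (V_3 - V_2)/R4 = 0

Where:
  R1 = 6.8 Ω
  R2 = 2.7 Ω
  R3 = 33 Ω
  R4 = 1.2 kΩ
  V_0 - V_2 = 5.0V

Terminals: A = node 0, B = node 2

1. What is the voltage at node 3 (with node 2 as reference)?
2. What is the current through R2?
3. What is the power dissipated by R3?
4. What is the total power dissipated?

Nodal analysis, taking node 2 as the 0 V reference.
Source V1 fixes V_0 = 5 V.
KCL at each unknown node (sum of currents leaving = 0; resistances in Ω):
  Node 1: (V_1 - 5)/6.8 + (V_1 - 0)/2.7 + (V_1 - V_3)/33 = 0
  Node 3: (V_3 - V_1)/33 + (V_3 - 0)/1200 = 0
Collecting terms (coefficients in siemens):
  0.5477·V_1 - 0.0303·V_3 = 0.7353
  0.03114·V_3 - 0.0303·V_1 = 0
Determinant D = (0.5477)(0.03114) - (-0.0303)(-0.0303) = 0.01614
V_1 = [(0.7353)(0.03114) - (-0.0303)(0)]/D = 1.419 V
V_3 = [(0.5477)(0) - (0.7353)(-0.0303)]/D = 1.381 V
Part 1:
  Read off the nodal solution: V_3 = 1.381 V
Part 2:
  I_R2 = (V_1 - V_2)/R2 = (1.419 - 0)/2.7 = 0.5255 A
  Magnitude: I_R2 = 0.5255 A
Part 3:
  I_R3 = (V_1 - V_3)/R3 = (1.419 - 1.381)/33 = 0.001151 A
  P_R3 = I_R3² × R3 = (0.001151)² × 33 = 0.0000437 W
Part 4:
  Power in each resistor, P = (ΔV)²/R:
    P_R1 = (5 - 1.419)²/6.8 = 1.886 W
    P_R2 = (1.419 - 0)²/2.7 = 0.7456 W
    P_R3 = (1.419 - 1.381)²/33 = 0.0000437 W
    P_R4 = (0 - 1.381)²/1200 = 0.001589 W
  P_total = P_R1 + P_R2 + P_R3 + P_R4 = 2.633 W

Final answers:
1. V_3 = 1.381 V
2. I_R2 = 0.5255 A
3. P_R3 = 4.37e-05 W
4. P_total = 2.633 W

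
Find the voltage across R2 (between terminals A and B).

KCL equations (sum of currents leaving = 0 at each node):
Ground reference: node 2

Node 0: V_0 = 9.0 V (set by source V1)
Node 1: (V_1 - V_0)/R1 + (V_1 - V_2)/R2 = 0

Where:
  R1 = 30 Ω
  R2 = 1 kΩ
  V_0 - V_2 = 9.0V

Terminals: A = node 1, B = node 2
R1 and R2 are in series across V1 (node 0 → node 1 → node 2), and the output A–B is taken across R2, so this is a voltage divider.
Series current: I = V1/(R1 + R2) = 9/(30 + 1000) = 9/1030 = 0.008738 A
V_R2 = I × R2 = V1 × R2/(R1 + R2) = 9 × 1000/1030 = 8.738 V

Final answer: 8.738 V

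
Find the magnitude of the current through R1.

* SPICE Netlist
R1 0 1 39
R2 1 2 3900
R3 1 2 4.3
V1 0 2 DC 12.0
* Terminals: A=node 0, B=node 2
Nodal analysis, taking node 2 as the 0 V reference.
Source V1 fixes V_0 = 12 V.
KCL at each unknown node (sum of currents leaving = 0; resistances in Ω):
  Node 1: (V_1 - 12)/39 + (V_1 - 0)/3900 + (V_1 - 0)/4.3 = 0
Collecting terms: 0.2585 × V_1 = 0.3077  =>  V_1 = 1.191 V
I_R1 = (V_0 - V_1)/R1 = (12 - 1.191)/39 = 0.2772 A
|I_R1| = 0.2772 A

Final answer: |I_R1| = 0.2772 A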